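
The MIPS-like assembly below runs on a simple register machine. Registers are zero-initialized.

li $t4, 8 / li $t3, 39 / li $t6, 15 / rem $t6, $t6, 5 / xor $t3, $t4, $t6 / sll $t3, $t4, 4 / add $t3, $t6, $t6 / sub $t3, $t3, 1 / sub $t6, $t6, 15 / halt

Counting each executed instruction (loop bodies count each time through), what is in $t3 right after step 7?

li $t4, 8 → $t4=8
li $t3, 39 → $t3=39
li $t6, 15 → $t6=15
rem $t6, $t6, 5 → $t6=15%5=0
xor $t3, $t4, $t6 → $t3=8^0=8
sll $t3, $t4, 4 → $t3=8<<4=128
add $t3, $t6, $t6 → $t3=0+0=0
After step 7: $t3 = 0.

0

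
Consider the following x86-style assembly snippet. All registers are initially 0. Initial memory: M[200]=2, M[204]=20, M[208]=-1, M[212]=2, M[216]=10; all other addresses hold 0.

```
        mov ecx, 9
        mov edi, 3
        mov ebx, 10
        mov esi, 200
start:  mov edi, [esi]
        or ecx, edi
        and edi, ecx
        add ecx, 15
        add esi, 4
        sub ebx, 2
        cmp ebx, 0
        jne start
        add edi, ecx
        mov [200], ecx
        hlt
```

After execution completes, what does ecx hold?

ecx=9
edi=3
ebx=10
esi=200
edi=M[200]=2
ecx=9|2=11
edi=2&11=2
ecx=11+15=26
esi=200+4=204
ebx=10-2=8
cmp ebx, 0  (cmp 8,0)
jne start: taken
edi=M[204]=20
ecx=26|20=30
edi=20&30=20
ecx=30+15=45
esi=204+4=208
ebx=8-2=6
cmp ebx, 0  (cmp 6,0)
jne start: taken
edi=M[208]=-1
ecx=45|(-1)=-1
edi=(-1)&(-1)=-1
ecx=(-1)+15=14
esi=208+4=212
ebx=6-2=4
cmp ebx, 0  (cmp 4,0)
jne start: taken
edi=M[212]=2
ecx=14|2=14
edi=2&14=2
ecx=14+15=29
esi=212+4=216
ebx=4-2=2
cmp ebx, 0  (cmp 2,0)
jne start: taken
edi=M[216]=10
ecx=29|10=31
edi=10&31=10
ecx=31+15=46
esi=216+4=220
ebx=2-2=0
cmp ebx, 0  (cmp 0,0)
jne start: not taken
edi=10+46=56
mov [200], ecx → M[200]=46
halt.

46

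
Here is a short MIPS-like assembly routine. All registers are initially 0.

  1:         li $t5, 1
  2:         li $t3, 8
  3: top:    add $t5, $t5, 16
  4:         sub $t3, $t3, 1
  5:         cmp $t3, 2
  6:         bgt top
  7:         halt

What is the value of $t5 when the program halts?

li $t5, 1 → $t5=1
li $t3, 8 → $t3=8
add $t5, $t5, 16 → $t5=1+16=17
sub $t3, $t3, 1 → $t3=8-1=7
cmp $t3, 2  (cmp 7,2)
bgt top: taken
add $t5, $t5, 16 → $t5=17+16=33
sub $t3, $t3, 1 → $t3=7-1=6
cmp $t3, 2  (cmp 6,2)
bgt top: taken
add $t5, $t5, 16 → $t5=33+16=49
sub $t3, $t3, 1 → $t3=6-1=5
cmp $t3, 2  (cmp 5,2)
bgt top: taken
add $t5, $t5, 16 → $t5=49+16=65
sub $t3, $t3, 1 → $t3=5-1=4
cmp $t3, 2  (cmp 4,2)
bgt top: taken
add $t5, $t5, 16 → $t5=65+16=81
sub $t3, $t3, 1 → $t3=4-1=3
cmp $t3, 2  (cmp 3,2)
bgt top: taken
add $t5, $t5, 16 → $t5=81+16=97
sub $t3, $t3, 1 → $t3=3-1=2
cmp $t3, 2  (cmp 2,2)
bgt top: not taken
halt.

97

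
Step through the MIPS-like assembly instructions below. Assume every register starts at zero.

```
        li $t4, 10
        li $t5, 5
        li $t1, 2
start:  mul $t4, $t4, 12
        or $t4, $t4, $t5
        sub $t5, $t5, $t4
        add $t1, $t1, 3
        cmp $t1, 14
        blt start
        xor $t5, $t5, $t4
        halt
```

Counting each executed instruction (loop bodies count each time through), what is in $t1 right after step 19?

11

li $t4, 10 → $t4=10
li $t5, 5 → $t5=5
li $t1, 2 → $t1=2
mul $t4, $t4, 12 → $t4=10*12=120
or $t4, $t4, $t5 → $t4=120|5=125
sub $t5, $t5, $t4 → $t5=5-125=-120
add $t1, $t1, 3 → $t1=2+3=5
cmp $t1, 14  (cmp 5,14)
blt start: taken
mul $t4, $t4, 12 → $t4=125*12=1500
or $t4, $t4, $t5 → $t4=1500|(-120)=-36
sub $t5, $t5, $t4 → $t5=(-120)-(-36)=-84
add $t1, $t1, 3 → $t1=5+3=8
cmp $t1, 14  (cmp 8,14)
blt start: taken
mul $t4, $t4, 12 → $t4=(-36)*12=-432
or $t4, $t4, $t5 → $t4=(-432)|(-84)=-4
sub $t5, $t5, $t4 → $t5=(-84)-(-4)=-80
add $t1, $t1, 3 → $t1=8+3=11
After step 19: $t1 = 11.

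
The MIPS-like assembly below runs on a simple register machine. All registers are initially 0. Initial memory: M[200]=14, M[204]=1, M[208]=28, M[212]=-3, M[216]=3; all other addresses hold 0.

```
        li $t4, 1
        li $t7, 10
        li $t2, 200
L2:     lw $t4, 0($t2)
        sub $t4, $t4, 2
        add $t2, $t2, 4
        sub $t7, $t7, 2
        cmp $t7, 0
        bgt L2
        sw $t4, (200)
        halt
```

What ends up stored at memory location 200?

1

li $t4, 1 → $t4=1
li $t7, 10 → $t7=10
li $t2, 200 → $t2=200
lw $t4, 0($t2) → $t4=M[200]=14
sub $t4, $t4, 2 → $t4=14-2=12
add $t2, $t2, 4 → $t2=200+4=204
sub $t7, $t7, 2 → $t7=10-2=8
cmp $t7, 0  (cmp 8,0)
bgt L2: taken
lw $t4, 0($t2) → $t4=M[204]=1
sub $t4, $t4, 2 → $t4=1-2=-1
add $t2, $t2, 4 → $t2=204+4=208
sub $t7, $t7, 2 → $t7=8-2=6
cmp $t7, 0  (cmp 6,0)
bgt L2: taken
lw $t4, 0($t2) → $t4=M[208]=28
sub $t4, $t4, 2 → $t4=28-2=26
add $t2, $t2, 4 → $t2=208+4=212
sub $t7, $t7, 2 → $t7=6-2=4
cmp $t7, 0  (cmp 4,0)
bgt L2: taken
lw $t4, 0($t2) → $t4=M[212]=-3
sub $t4, $t4, 2 → $t4=(-3)-2=-5
add $t2, $t2, 4 → $t2=212+4=216
sub $t7, $t7, 2 → $t7=4-2=2
cmp $t7, 0  (cmp 2,0)
bgt L2: taken
lw $t4, 0($t2) → $t4=M[216]=3
sub $t4, $t4, 2 → $t4=3-2=1
add $t2, $t2, 4 → $t2=216+4=220
sub $t7, $t7, 2 → $t7=2-2=0
cmp $t7, 0  (cmp 0,0)
bgt L2: not taken
sw $t4, (200) → M[200]=1
halt.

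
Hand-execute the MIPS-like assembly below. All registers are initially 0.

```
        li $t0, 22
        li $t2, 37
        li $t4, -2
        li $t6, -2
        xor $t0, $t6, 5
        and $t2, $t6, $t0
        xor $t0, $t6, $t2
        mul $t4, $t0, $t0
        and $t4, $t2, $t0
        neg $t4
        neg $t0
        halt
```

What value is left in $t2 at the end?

$t0=22
$t2=37
$t4=-2
$t6=-2
$t0=(-2)^5=-5
$t2=(-2)&(-5)=-6
$t0=(-2)^(-6)=4
$t4=4*4=16
$t4=(-6)&4=0
$t4=-(0)=0
$t0=-(4)=-4
halt.

-6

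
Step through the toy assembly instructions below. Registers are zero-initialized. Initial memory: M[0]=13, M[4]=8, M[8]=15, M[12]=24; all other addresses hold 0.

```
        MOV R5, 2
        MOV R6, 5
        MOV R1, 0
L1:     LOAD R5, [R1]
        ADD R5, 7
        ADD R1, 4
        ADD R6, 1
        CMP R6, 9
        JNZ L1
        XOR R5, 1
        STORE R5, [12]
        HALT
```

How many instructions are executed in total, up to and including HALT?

30

R5=2
R6=5
R1=0
R5=M[0]=13
R5=13+7=20
R1=0+4=4
R6=5+1=6
CMP R6, 9  (cmp 6,9)
JNZ L1: taken
R5=M[4]=8
R5=8+7=15
R1=4+4=8
R6=6+1=7
CMP R6, 9  (cmp 7,9)
JNZ L1: taken
R5=M[8]=15
R5=15+7=22
R1=8+4=12
R6=7+1=8
CMP R6, 9  (cmp 8,9)
JNZ L1: taken
R5=M[12]=24
R5=24+7=31
R1=12+4=16
R6=8+1=9
CMP R6, 9  (cmp 9,9)
JNZ L1: not taken
R5=31^1=30
STORE R5, [12] → M[12]=30
halt.
Total executed instructions: 30.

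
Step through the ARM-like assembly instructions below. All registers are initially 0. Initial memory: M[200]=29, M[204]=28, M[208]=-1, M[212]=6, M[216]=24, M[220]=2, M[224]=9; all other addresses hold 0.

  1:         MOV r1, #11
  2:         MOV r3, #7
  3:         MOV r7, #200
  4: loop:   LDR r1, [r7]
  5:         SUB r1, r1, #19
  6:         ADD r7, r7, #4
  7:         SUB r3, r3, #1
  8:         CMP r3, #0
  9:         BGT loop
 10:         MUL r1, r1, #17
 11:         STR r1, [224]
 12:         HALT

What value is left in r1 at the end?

-170

r1=11
r3=7
r7=200
r1=M[200]=29
r1=29-19=10
r7=200+4=204
r3=7-1=6
CMP r3, #0  (cmp 6,0)
BGT loop: taken
r1=M[204]=28
r1=28-19=9
r7=204+4=208
r3=6-1=5
CMP r3, #0  (cmp 5,0)
BGT loop: taken
r1=M[208]=-1
r1=(-1)-19=-20
r7=208+4=212
r3=5-1=4
CMP r3, #0  (cmp 4,0)
BGT loop: taken
r1=M[212]=6
r1=6-19=-13
r7=212+4=216
r3=4-1=3
CMP r3, #0  (cmp 3,0)
BGT loop: taken
r1=M[216]=24
r1=24-19=5
r7=216+4=220
r3=3-1=2
CMP r3, #0  (cmp 2,0)
BGT loop: taken
r1=M[220]=2
r1=2-19=-17
r7=220+4=224
r3=2-1=1
CMP r3, #0  (cmp 1,0)
BGT loop: taken
r1=M[224]=9
r1=9-19=-10
r7=224+4=228
r3=1-1=0
CMP r3, #0  (cmp 0,0)
BGT loop: not taken
r1=(-10)*17=-170
STR r1, [224] → M[224]=-170
halt.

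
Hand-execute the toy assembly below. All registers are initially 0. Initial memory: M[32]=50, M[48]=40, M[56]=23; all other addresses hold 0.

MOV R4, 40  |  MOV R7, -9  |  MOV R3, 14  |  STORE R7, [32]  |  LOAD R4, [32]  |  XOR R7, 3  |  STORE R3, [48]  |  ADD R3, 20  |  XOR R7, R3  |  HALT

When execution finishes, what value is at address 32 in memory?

R4=40
R7=-9
R3=14
STORE R7, [32] → M[32]=-9
R4=M[32]=-9
R7=(-9)^3=-12
STORE R3, [48] → M[48]=14
R3=14+20=34
R7=(-12)^34=-42
halt.

-9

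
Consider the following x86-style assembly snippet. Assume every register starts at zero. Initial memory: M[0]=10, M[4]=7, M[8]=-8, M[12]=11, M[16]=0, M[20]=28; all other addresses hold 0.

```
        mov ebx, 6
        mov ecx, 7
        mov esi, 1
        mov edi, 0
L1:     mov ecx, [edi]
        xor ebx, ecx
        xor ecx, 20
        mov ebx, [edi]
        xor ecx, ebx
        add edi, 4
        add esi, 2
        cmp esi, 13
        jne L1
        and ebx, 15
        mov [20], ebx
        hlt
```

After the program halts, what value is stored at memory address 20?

12

ebx=6
ecx=7
esi=1
edi=0
ecx=M[0]=10
ebx=6^10=12
ecx=10^20=30
ebx=M[0]=10
ecx=30^10=20
edi=0+4=4
esi=1+2=3
cmp esi, 13  (cmp 3,13)
jne L1: taken
ecx=M[4]=7
ebx=10^7=13
ecx=7^20=19
ebx=M[4]=7
ecx=19^7=20
edi=4+4=8
esi=3+2=5
cmp esi, 13  (cmp 5,13)
jne L1: taken
ecx=M[8]=-8
ebx=7^(-8)=-1
ecx=(-8)^20=-20
ebx=M[8]=-8
ecx=(-20)^(-8)=20
edi=8+4=12
esi=5+2=7
cmp esi, 13  (cmp 7,13)
jne L1: taken
ecx=M[12]=11
ebx=(-8)^11=-13
ecx=11^20=31
ebx=M[12]=11
ecx=31^11=20
edi=12+4=16
esi=7+2=9
cmp esi, 13  (cmp 9,13)
jne L1: taken
ecx=M[16]=0
ebx=11^0=11
ecx=0^20=20
ebx=M[16]=0
ecx=20^0=20
edi=16+4=20
esi=9+2=11
cmp esi, 13  (cmp 11,13)
jne L1: taken
ecx=M[20]=28
ebx=0^28=28
ecx=28^20=8
ebx=M[20]=28
ecx=8^28=20
edi=20+4=24
esi=11+2=13
cmp esi, 13  (cmp 13,13)
jne L1: not taken
ebx=28&15=12
mov [20], ebx → M[20]=12
halt.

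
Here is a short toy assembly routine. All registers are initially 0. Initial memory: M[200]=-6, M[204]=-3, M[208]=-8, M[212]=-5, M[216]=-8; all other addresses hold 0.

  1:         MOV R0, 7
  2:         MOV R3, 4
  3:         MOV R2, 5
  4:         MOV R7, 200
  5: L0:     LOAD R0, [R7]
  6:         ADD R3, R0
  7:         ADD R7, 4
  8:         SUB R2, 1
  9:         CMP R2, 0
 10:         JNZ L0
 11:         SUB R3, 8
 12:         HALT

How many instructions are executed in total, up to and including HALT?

MOV R0, 7 → R0=7
MOV R3, 4 → R3=4
MOV R2, 5 → R2=5
MOV R7, 200 → R7=200
LOAD R0, [R7] → R0=M[200]=-6
ADD R3, R0 → R3=4+(-6)=-2
ADD R7, 4 → R7=200+4=204
SUB R2, 1 → R2=5-1=4
CMP R2, 0  (cmp 4,0)
JNZ L0: taken
LOAD R0, [R7] → R0=M[204]=-3
ADD R3, R0 → R3=(-2)+(-3)=-5
ADD R7, 4 → R7=204+4=208
SUB R2, 1 → R2=4-1=3
CMP R2, 0  (cmp 3,0)
JNZ L0: taken
LOAD R0, [R7] → R0=M[208]=-8
ADD R3, R0 → R3=(-5)+(-8)=-13
ADD R7, 4 → R7=208+4=212
SUB R2, 1 → R2=3-1=2
CMP R2, 0  (cmp 2,0)
JNZ L0: taken
LOAD R0, [R7] → R0=M[212]=-5
ADD R3, R0 → R3=(-13)+(-5)=-18
ADD R7, 4 → R7=212+4=216
SUB R2, 1 → R2=2-1=1
CMP R2, 0  (cmp 1,0)
JNZ L0: taken
LOAD R0, [R7] → R0=M[216]=-8
ADD R3, R0 → R3=(-18)+(-8)=-26
ADD R7, 4 → R7=216+4=220
SUB R2, 1 → R2=1-1=0
CMP R2, 0  (cmp 0,0)
JNZ L0: not taken
SUB R3, 8 → R3=(-26)-8=-34
halt.
Total executed instructions: 36.

36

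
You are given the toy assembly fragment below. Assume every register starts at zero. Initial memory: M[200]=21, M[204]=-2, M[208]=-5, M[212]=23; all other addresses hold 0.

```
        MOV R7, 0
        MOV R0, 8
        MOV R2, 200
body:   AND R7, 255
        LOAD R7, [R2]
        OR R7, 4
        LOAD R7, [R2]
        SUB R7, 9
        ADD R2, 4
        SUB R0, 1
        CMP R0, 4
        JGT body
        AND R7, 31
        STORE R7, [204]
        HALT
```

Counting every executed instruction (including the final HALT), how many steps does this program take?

42

R7=0
R0=8
R2=200
R7=0&255=0
R7=M[200]=21
R7=21|4=21
R7=M[200]=21
R7=21-9=12
R2=200+4=204
R0=8-1=7
CMP R0, 4  (cmp 7,4)
JGT body: taken
R7=12&255=12
R7=M[204]=-2
R7=(-2)|4=-2
R7=M[204]=-2
R7=(-2)-9=-11
R2=204+4=208
R0=7-1=6
CMP R0, 4  (cmp 6,4)
JGT body: taken
R7=(-11)&255=245
R7=M[208]=-5
R7=(-5)|4=-1
R7=M[208]=-5
R7=(-5)-9=-14
R2=208+4=212
R0=6-1=5
CMP R0, 4  (cmp 5,4)
JGT body: taken
R7=(-14)&255=242
R7=M[212]=23
R7=23|4=23
R7=M[212]=23
R7=23-9=14
R2=212+4=216
R0=5-1=4
CMP R0, 4  (cmp 4,4)
JGT body: not taken
R7=14&31=14
STORE R7, [204] → M[204]=14
halt.
Total executed instructions: 42.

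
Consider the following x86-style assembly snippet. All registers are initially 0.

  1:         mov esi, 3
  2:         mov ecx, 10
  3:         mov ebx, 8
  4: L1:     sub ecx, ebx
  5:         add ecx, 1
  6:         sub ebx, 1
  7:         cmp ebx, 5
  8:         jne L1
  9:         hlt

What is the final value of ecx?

-8

esi=3
ecx=10
ebx=8
ecx=10-8=2
ecx=2+1=3
ebx=8-1=7
cmp ebx, 5  (cmp 7,5)
jne L1: taken
ecx=3-7=-4
ecx=(-4)+1=-3
ebx=7-1=6
cmp ebx, 5  (cmp 6,5)
jne L1: taken
ecx=(-3)-6=-9
ecx=(-9)+1=-8
ebx=6-1=5
cmp ebx, 5  (cmp 5,5)
jne L1: not taken
halt.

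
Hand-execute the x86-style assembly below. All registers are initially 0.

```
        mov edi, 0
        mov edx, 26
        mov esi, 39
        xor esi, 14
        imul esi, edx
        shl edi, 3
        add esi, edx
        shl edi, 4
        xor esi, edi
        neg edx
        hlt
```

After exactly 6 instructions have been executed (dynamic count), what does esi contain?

1066

after mov edi, 0: edi=0
after mov edx, 26: edx=26
after mov esi, 39: esi=39
after xor esi, 14: esi=39^14=41
after imul esi, edx: esi=41*26=1066
after shl edi, 3: edi=0<<3=0
After step 6: esi = 1066.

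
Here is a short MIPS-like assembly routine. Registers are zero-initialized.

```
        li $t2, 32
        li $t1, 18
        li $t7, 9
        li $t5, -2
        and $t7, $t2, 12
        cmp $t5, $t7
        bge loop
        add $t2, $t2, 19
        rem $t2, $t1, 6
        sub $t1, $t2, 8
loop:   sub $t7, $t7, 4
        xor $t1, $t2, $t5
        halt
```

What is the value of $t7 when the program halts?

-4

li $t2, 32 → $t2=32
li $t1, 18 → $t1=18
li $t7, 9 → $t7=9
li $t5, -2 → $t5=-2
and $t7, $t2, 12 → $t7=32&12=0
cmp $t5, $t7  (cmp -2,0)
bge loop: not taken
add $t2, $t2, 19 → $t2=32+19=51
rem $t2, $t1, 6 → $t2=18%6=0
sub $t1, $t2, 8 → $t1=0-8=-8
sub $t7, $t7, 4 → $t7=0-4=-4
xor $t1, $t2, $t5 → $t1=0^(-2)=-2
halt.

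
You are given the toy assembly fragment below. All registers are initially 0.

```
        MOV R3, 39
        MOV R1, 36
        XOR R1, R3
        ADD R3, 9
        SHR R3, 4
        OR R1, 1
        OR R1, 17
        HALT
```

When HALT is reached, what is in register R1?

after MOV R3, 39: R3=39
after MOV R1, 36: R1=36
after XOR R1, R3: R1=36^39=3
after ADD R3, 9: R3=39+9=48
after SHR R3, 4: R3=48>>4=3
after OR R1, 1: R1=3|1=3
after OR R1, 17: R1=3|17=19
halt.

19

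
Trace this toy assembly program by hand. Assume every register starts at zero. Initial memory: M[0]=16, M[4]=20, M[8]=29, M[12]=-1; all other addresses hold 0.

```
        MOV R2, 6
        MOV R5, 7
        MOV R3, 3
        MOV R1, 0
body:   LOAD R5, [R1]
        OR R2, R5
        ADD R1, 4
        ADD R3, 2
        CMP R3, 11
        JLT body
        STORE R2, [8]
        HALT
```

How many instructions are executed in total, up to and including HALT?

30

R2=6
R5=7
R3=3
R1=0
R5=M[0]=16
R2=6|16=22
R1=0+4=4
R3=3+2=5
CMP R3, 11  (cmp 5,11)
JLT body: taken
R5=M[4]=20
R2=22|20=22
R1=4+4=8
R3=5+2=7
CMP R3, 11  (cmp 7,11)
JLT body: taken
R5=M[8]=29
R2=22|29=31
R1=8+4=12
R3=7+2=9
CMP R3, 11  (cmp 9,11)
JLT body: taken
R5=M[12]=-1
R2=31|(-1)=-1
R1=12+4=16
R3=9+2=11
CMP R3, 11  (cmp 11,11)
JLT body: not taken
STORE R2, [8] → M[8]=-1
halt.
Total executed instructions: 30.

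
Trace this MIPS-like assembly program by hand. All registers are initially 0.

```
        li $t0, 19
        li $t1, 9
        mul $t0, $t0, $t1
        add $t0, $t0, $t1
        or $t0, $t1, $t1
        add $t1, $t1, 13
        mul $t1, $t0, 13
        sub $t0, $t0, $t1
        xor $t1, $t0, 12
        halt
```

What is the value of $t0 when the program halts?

-108

after li $t0, 19: $t0=19
after li $t1, 9: $t1=9
after mul $t0, $t0, $t1: $t0=19*9=171
after add $t0, $t0, $t1: $t0=171+9=180
after or $t0, $t1, $t1: $t0=9|9=9
after add $t1, $t1, 13: $t1=9+13=22
after mul $t1, $t0, 13: $t1=9*13=117
after sub $t0, $t0, $t1: $t0=9-117=-108
after xor $t1, $t0, 12: $t1=(-108)^12=-104
halt.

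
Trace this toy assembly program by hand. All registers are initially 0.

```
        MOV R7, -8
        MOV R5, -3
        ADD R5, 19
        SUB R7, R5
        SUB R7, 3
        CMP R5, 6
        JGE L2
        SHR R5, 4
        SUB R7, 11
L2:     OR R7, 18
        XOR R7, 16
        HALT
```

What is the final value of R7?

MOV R7, -8 → R7=-8
MOV R5, -3 → R5=-3
ADD R5, 19 → R5=(-3)+19=16
SUB R7, R5 → R7=(-8)-16=-24
SUB R7, 3 → R7=(-24)-3=-27
CMP R5, 6  (cmp 16,6)
JGE L2: taken
OR R7, 18 → R7=(-27)|18=-9
XOR R7, 16 → R7=(-9)^16=-25
halt.

-25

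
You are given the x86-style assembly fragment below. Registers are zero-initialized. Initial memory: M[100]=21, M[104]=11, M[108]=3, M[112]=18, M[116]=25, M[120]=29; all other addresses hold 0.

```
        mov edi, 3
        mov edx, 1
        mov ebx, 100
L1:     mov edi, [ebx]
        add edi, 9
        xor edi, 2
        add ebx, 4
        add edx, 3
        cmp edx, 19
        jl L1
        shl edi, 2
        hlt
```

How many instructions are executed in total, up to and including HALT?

47

edi=3
edx=1
ebx=100
edi=M[100]=21
edi=21+9=30
edi=30^2=28
ebx=100+4=104
edx=1+3=4
cmp edx, 19  (cmp 4,19)
jl L1: taken
edi=M[104]=11
edi=11+9=20
edi=20^2=22
ebx=104+4=108
edx=4+3=7
cmp edx, 19  (cmp 7,19)
jl L1: taken
edi=M[108]=3
edi=3+9=12
edi=12^2=14
ebx=108+4=112
edx=7+3=10
cmp edx, 19  (cmp 10,19)
jl L1: taken
edi=M[112]=18
edi=18+9=27
edi=27^2=25
ebx=112+4=116
edx=10+3=13
cmp edx, 19  (cmp 13,19)
jl L1: taken
edi=M[116]=25
edi=25+9=34
edi=34^2=32
ebx=116+4=120
edx=13+3=16
cmp edx, 19  (cmp 16,19)
jl L1: taken
edi=M[120]=29
edi=29+9=38
edi=38^2=36
ebx=120+4=124
edx=16+3=19
cmp edx, 19  (cmp 19,19)
jl L1: not taken
edi=36<<2=144
halt.
Total executed instructions: 47.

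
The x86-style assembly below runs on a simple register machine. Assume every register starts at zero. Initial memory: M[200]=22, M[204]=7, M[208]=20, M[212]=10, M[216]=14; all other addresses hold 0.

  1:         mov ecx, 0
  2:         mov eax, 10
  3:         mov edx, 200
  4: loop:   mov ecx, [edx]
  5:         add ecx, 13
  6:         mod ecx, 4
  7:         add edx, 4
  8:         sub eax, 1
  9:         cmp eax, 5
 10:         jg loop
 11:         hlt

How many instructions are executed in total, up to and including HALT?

mov ecx, 0 → ecx=0
mov eax, 10 → eax=10
mov edx, 200 → edx=200
mov ecx, [edx] → ecx=M[200]=22
add ecx, 13 → ecx=22+13=35
mod ecx, 4 → ecx=35%4=3
add edx, 4 → edx=200+4=204
sub eax, 1 → eax=10-1=9
cmp eax, 5  (cmp 9,5)
jg loop: taken
mov ecx, [edx] → ecx=M[204]=7
add ecx, 13 → ecx=7+13=20
mod ecx, 4 → ecx=20%4=0
add edx, 4 → edx=204+4=208
sub eax, 1 → eax=9-1=8
cmp eax, 5  (cmp 8,5)
jg loop: taken
mov ecx, [edx] → ecx=M[208]=20
add ecx, 13 → ecx=20+13=33
mod ecx, 4 → ecx=33%4=1
add edx, 4 → edx=208+4=212
sub eax, 1 → eax=8-1=7
cmp eax, 5  (cmp 7,5)
jg loop: taken
mov ecx, [edx] → ecx=M[212]=10
add ecx, 13 → ecx=10+13=23
mod ecx, 4 → ecx=23%4=3
add edx, 4 → edx=212+4=216
sub eax, 1 → eax=7-1=6
cmp eax, 5  (cmp 6,5)
jg loop: taken
mov ecx, [edx] → ecx=M[216]=14
add ecx, 13 → ecx=14+13=27
mod ecx, 4 → ecx=27%4=3
add edx, 4 → edx=216+4=220
sub eax, 1 → eax=6-1=5
cmp eax, 5  (cmp 5,5)
jg loop: not taken
halt.
Total executed instructions: 39.

39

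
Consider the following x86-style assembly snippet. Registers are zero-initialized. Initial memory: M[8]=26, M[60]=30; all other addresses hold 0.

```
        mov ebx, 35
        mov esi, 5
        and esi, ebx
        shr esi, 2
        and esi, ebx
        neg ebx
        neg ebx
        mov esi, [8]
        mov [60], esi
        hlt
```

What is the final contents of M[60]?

after mov ebx, 35: ebx=35
after mov esi, 5: esi=5
after and esi, ebx: esi=5&35=1
after shr esi, 2: esi=1>>2=0
after and esi, ebx: esi=0&35=0
after neg ebx: ebx=-(35)=-35
after neg ebx: ebx=-(-35)=35
after mov esi, [8]: esi=M[8]=26
mov [60], esi → M[60]=26
halt.

26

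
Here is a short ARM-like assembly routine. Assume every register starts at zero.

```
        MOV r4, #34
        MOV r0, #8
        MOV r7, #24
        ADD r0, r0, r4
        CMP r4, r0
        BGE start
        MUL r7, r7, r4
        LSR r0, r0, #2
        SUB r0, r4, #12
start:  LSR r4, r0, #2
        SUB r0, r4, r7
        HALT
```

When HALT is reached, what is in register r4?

r4=34
r0=8
r7=24
r0=8+34=42
CMP r4, r0  (cmp 34,42)
BGE start: not taken
r7=24*34=816
r0=42>>2=10
r0=34-12=22
r4=22>>2=5
r0=5-816=-811
halt.

5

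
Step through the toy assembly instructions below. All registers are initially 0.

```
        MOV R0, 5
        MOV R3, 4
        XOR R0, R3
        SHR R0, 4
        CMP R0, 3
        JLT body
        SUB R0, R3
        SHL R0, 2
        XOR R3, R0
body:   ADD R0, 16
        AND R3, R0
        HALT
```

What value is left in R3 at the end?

0

after MOV R0, 5: R0=5
after MOV R3, 4: R3=4
after XOR R0, R3: R0=5^4=1
after SHR R0, 4: R0=1>>4=0
CMP R0, 3  (cmp 0,3)
JLT body: taken
after ADD R0, 16: R0=0+16=16
after AND R3, R0: R3=4&16=0
halt.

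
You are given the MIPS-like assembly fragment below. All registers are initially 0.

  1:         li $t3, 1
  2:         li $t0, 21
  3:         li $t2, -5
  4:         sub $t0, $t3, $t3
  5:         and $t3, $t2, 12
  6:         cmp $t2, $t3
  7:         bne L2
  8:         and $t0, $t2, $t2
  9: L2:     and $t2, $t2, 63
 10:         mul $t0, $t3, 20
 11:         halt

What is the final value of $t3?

$t3=1
$t0=21
$t2=-5
$t0=1-1=0
$t3=(-5)&12=8
cmp $t2, $t3  (cmp -5,8)
bne L2: taken
$t2=(-5)&63=59
$t0=8*20=160
halt.

8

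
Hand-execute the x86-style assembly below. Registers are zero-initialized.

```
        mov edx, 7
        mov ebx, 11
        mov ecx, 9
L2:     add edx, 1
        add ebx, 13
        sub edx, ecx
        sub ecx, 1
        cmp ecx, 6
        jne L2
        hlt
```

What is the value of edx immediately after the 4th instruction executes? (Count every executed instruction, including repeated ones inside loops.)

edx=7
ebx=11
ecx=9
edx=7+1=8
After step 4: edx = 8.

8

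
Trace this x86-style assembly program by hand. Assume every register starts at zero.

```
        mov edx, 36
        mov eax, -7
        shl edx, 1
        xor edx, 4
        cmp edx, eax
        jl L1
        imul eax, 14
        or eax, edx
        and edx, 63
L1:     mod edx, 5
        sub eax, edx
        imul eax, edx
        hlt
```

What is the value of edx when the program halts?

edx=36
eax=-7
edx=36<<1=72
edx=72^4=76
cmp edx, eax  (cmp 76,-7)
jl L1: not taken
eax=(-7)*14=-98
eax=(-98)|76=-34
edx=76&63=12
edx=12%5=2
eax=(-34)-2=-36
eax=(-36)*2=-72
halt.

2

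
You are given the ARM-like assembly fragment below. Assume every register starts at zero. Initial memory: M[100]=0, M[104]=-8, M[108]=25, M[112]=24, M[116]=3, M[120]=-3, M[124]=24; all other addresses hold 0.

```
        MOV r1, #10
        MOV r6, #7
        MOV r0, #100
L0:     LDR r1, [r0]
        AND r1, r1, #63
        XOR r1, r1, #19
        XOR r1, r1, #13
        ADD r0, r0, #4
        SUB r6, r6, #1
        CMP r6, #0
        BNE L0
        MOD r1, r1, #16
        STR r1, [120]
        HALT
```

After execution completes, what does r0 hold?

128

r1=10
r6=7
r0=100
r1=M[100]=0
r1=0&63=0
r1=0^19=19
r1=19^13=30
r0=100+4=104
r6=7-1=6
CMP r6, #0  (cmp 6,0)
BNE L0: taken
r1=M[104]=-8
r1=(-8)&63=56
r1=56^19=43
r1=43^13=38
r0=104+4=108
r6=6-1=5
CMP r6, #0  (cmp 5,0)
BNE L0: taken
r1=M[108]=25
r1=25&63=25
r1=25^19=10
r1=10^13=7
r0=108+4=112
r6=5-1=4
CMP r6, #0  (cmp 4,0)
BNE L0: taken
r1=M[112]=24
r1=24&63=24
r1=24^19=11
r1=11^13=6
r0=112+4=116
r6=4-1=3
CMP r6, #0  (cmp 3,0)
BNE L0: taken
r1=M[116]=3
r1=3&63=3
r1=3^19=16
r1=16^13=29
r0=116+4=120
r6=3-1=2
CMP r6, #0  (cmp 2,0)
BNE L0: taken
r1=M[120]=-3
r1=(-3)&63=61
r1=61^19=46
r1=46^13=35
r0=120+4=124
r6=2-1=1
CMP r6, #0  (cmp 1,0)
BNE L0: taken
r1=M[124]=24
r1=24&63=24
r1=24^19=11
r1=11^13=6
r0=124+4=128
r6=1-1=0
CMP r6, #0  (cmp 0,0)
BNE L0: not taken
r1=6%16=6
STR r1, [120] → M[120]=6
halt.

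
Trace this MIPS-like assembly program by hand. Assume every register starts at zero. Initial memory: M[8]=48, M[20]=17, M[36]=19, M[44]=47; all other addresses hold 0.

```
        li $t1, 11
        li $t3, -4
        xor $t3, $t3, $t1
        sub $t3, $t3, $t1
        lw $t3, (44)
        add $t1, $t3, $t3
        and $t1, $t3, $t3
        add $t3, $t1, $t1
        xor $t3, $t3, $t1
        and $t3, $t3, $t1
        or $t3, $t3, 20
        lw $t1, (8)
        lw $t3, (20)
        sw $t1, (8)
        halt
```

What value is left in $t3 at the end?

17

$t1=11
$t3=-4
$t3=(-4)^11=-9
$t3=(-9)-11=-20
$t3=M[44]=47
$t1=47+47=94
$t1=47&47=47
$t3=47+47=94
$t3=94^47=113
$t3=113&47=33
$t3=33|20=53
$t1=M[8]=48
$t3=M[20]=17
sw $t1, (8) → M[8]=48
halt.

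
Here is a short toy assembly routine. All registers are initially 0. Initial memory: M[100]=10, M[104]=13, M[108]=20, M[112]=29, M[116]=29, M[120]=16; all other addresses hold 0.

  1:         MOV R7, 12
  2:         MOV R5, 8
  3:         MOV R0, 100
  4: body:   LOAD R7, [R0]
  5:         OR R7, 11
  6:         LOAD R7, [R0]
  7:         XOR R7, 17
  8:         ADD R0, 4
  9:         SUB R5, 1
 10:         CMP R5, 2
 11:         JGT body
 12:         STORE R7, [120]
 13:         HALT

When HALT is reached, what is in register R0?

MOV R7, 12 → R7=12
MOV R5, 8 → R5=8
MOV R0, 100 → R0=100
LOAD R7, [R0] → R7=M[100]=10
OR R7, 11 → R7=10|11=11
LOAD R7, [R0] → R7=M[100]=10
XOR R7, 17 → R7=10^17=27
ADD R0, 4 → R0=100+4=104
SUB R5, 1 → R5=8-1=7
CMP R5, 2  (cmp 7,2)
JGT body: taken
LOAD R7, [R0] → R7=M[104]=13
OR R7, 11 → R7=13|11=15
LOAD R7, [R0] → R7=M[104]=13
XOR R7, 17 → R7=13^17=28
ADD R0, 4 → R0=104+4=108
SUB R5, 1 → R5=7-1=6
CMP R5, 2  (cmp 6,2)
JGT body: taken
LOAD R7, [R0] → R7=M[108]=20
OR R7, 11 → R7=20|11=31
LOAD R7, [R0] → R7=M[108]=20
XOR R7, 17 → R7=20^17=5
ADD R0, 4 → R0=108+4=112
SUB R5, 1 → R5=6-1=5
CMP R5, 2  (cmp 5,2)
JGT body: taken
LOAD R7, [R0] → R7=M[112]=29
OR R7, 11 → R7=29|11=31
LOAD R7, [R0] → R7=M[112]=29
XOR R7, 17 → R7=29^17=12
ADD R0, 4 → R0=112+4=116
SUB R5, 1 → R5=5-1=4
CMP R5, 2  (cmp 4,2)
JGT body: taken
LOAD R7, [R0] → R7=M[116]=29
OR R7, 11 → R7=29|11=31
LOAD R7, [R0] → R7=M[116]=29
XOR R7, 17 → R7=29^17=12
ADD R0, 4 → R0=116+4=120
SUB R5, 1 → R5=4-1=3
CMP R5, 2  (cmp 3,2)
JGT body: taken
LOAD R7, [R0] → R7=M[120]=16
OR R7, 11 → R7=16|11=27
LOAD R7, [R0] → R7=M[120]=16
XOR R7, 17 → R7=16^17=1
ADD R0, 4 → R0=120+4=124
SUB R5, 1 → R5=3-1=2
CMP R5, 2  (cmp 2,2)
JGT body: not taken
STORE R7, [120] → M[120]=1
halt.

124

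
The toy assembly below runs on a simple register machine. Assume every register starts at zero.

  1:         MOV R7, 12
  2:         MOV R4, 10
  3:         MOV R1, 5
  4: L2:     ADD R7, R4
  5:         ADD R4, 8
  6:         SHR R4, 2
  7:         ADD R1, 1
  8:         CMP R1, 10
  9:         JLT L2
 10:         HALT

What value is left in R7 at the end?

33

MOV R7, 12 → R7=12
MOV R4, 10 → R4=10
MOV R1, 5 → R1=5
ADD R7, R4 → R7=12+10=22
ADD R4, 8 → R4=10+8=18
SHR R4, 2 → R4=18>>2=4
ADD R1, 1 → R1=5+1=6
CMP R1, 10  (cmp 6,10)
JLT L2: taken
ADD R7, R4 → R7=22+4=26
ADD R4, 8 → R4=4+8=12
SHR R4, 2 → R4=12>>2=3
ADD R1, 1 → R1=6+1=7
CMP R1, 10  (cmp 7,10)
JLT L2: taken
ADD R7, R4 → R7=26+3=29
ADD R4, 8 → R4=3+8=11
SHR R4, 2 → R4=11>>2=2
ADD R1, 1 → R1=7+1=8
CMP R1, 10  (cmp 8,10)
JLT L2: taken
ADD R7, R4 → R7=29+2=31
ADD R4, 8 → R4=2+8=10
SHR R4, 2 → R4=10>>2=2
ADD R1, 1 → R1=8+1=9
CMP R1, 10  (cmp 9,10)
JLT L2: taken
ADD R7, R4 → R7=31+2=33
ADD R4, 8 → R4=2+8=10
SHR R4, 2 → R4=10>>2=2
ADD R1, 1 → R1=9+1=10
CMP R1, 10  (cmp 10,10)
JLT L2: not taken
halt.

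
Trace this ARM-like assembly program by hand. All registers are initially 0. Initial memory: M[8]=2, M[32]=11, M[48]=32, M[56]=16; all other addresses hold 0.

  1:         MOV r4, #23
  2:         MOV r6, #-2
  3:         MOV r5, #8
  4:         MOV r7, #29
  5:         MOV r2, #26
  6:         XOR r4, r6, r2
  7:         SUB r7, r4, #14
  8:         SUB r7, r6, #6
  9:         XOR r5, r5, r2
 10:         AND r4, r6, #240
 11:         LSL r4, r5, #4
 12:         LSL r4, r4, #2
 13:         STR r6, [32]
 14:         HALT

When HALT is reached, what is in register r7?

after MOV r4, #23: r4=23
after MOV r6, #-2: r6=-2
after MOV r5, #8: r5=8
after MOV r7, #29: r7=29
after MOV r2, #26: r2=26
after XOR r4, r6, r2: r4=(-2)^26=-28
after SUB r7, r4, #14: r7=(-28)-14=-42
after SUB r7, r6, #6: r7=(-2)-6=-8
after XOR r5, r5, r2: r5=8^26=18
after AND r4, r6, #240: r4=(-2)&240=240
after LSL r4, r5, #4: r4=18<<4=288
after LSL r4, r4, #2: r4=288<<2=1152
STR r6, [32] → M[32]=-2
halt.

-8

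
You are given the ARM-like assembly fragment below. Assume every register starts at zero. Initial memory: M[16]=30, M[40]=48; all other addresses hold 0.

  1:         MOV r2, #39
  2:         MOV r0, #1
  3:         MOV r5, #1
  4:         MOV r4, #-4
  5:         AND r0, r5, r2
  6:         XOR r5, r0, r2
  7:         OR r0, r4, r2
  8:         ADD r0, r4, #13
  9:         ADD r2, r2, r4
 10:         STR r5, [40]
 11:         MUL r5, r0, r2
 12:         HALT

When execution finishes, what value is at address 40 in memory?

MOV r2, #39 → r2=39
MOV r0, #1 → r0=1
MOV r5, #1 → r5=1
MOV r4, #-4 → r4=-4
AND r0, r5, r2 → r0=1&39=1
XOR r5, r0, r2 → r5=1^39=38
OR r0, r4, r2 → r0=(-4)|39=-1
ADD r0, r4, #13 → r0=(-4)+13=9
ADD r2, r2, r4 → r2=39+(-4)=35
STR r5, [40] → M[40]=38
MUL r5, r0, r2 → r5=9*35=315
halt.

38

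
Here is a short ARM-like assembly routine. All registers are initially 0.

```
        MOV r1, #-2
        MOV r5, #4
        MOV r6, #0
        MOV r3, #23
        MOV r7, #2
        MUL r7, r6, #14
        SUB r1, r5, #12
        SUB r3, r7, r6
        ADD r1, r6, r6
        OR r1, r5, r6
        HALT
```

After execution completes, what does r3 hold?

0

MOV r1, #-2 → r1=-2
MOV r5, #4 → r5=4
MOV r6, #0 → r6=0
MOV r3, #23 → r3=23
MOV r7, #2 → r7=2
MUL r7, r6, #14 → r7=0*14=0
SUB r1, r5, #12 → r1=4-12=-8
SUB r3, r7, r6 → r3=0-0=0
ADD r1, r6, r6 → r1=0+0=0
OR r1, r5, r6 → r1=4|0=4
halt.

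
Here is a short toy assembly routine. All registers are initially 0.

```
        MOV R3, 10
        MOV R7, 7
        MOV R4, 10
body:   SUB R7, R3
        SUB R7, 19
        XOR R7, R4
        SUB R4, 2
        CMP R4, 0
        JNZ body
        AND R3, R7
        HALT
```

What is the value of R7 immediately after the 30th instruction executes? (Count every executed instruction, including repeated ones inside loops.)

MOV R3, 10 → R3=10
MOV R7, 7 → R7=7
MOV R4, 10 → R4=10
SUB R7, R3 → R7=7-10=-3
SUB R7, 19 → R7=(-3)-19=-22
XOR R7, R4 → R7=(-22)^10=-32
SUB R4, 2 → R4=10-2=8
CMP R4, 0  (cmp 8,0)
JNZ body: taken
SUB R7, R3 → R7=(-32)-10=-42
SUB R7, 19 → R7=(-42)-19=-61
XOR R7, R4 → R7=(-61)^8=-53
SUB R4, 2 → R4=8-2=6
CMP R4, 0  (cmp 6,0)
JNZ body: taken
SUB R7, R3 → R7=(-53)-10=-63
SUB R7, 19 → R7=(-63)-19=-82
XOR R7, R4 → R7=(-82)^6=-88
SUB R4, 2 → R4=6-2=4
CMP R4, 0  (cmp 4,0)
JNZ body: taken
SUB R7, R3 → R7=(-88)-10=-98
SUB R7, 19 → R7=(-98)-19=-117
XOR R7, R4 → R7=(-117)^4=-113
SUB R4, 2 → R4=4-2=2
CMP R4, 0  (cmp 2,0)
JNZ body: taken
SUB R7, R3 → R7=(-113)-10=-123
SUB R7, 19 → R7=(-123)-19=-142
XOR R7, R4 → R7=(-142)^2=-144
After step 30: R7 = -144.

-144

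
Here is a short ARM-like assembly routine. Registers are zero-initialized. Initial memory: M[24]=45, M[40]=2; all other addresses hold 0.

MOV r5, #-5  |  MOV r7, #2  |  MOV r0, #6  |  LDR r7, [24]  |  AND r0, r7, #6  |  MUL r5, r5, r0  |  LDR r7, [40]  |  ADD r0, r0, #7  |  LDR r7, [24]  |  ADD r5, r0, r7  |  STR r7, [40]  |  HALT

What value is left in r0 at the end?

r5=-5
r7=2
r0=6
r7=M[24]=45
r0=45&6=4
r5=(-5)*4=-20
r7=M[40]=2
r0=4+7=11
r7=M[24]=45
r5=11+45=56
STR r7, [40] → M[40]=45
halt.

11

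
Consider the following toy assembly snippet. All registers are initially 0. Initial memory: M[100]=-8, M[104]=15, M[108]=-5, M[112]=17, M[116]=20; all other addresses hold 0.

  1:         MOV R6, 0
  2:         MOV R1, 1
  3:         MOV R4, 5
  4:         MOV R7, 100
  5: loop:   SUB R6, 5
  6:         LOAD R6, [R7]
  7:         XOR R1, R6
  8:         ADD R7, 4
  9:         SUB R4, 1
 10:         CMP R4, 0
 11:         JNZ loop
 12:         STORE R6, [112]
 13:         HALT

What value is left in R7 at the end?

120

MOV R6, 0 → R6=0
MOV R1, 1 → R1=1
MOV R4, 5 → R4=5
MOV R7, 100 → R7=100
SUB R6, 5 → R6=0-5=-5
LOAD R6, [R7] → R6=M[100]=-8
XOR R1, R6 → R1=1^(-8)=-7
ADD R7, 4 → R7=100+4=104
SUB R4, 1 → R4=5-1=4
CMP R4, 0  (cmp 4,0)
JNZ loop: taken
SUB R6, 5 → R6=(-8)-5=-13
LOAD R6, [R7] → R6=M[104]=15
XOR R1, R6 → R1=(-7)^15=-10
ADD R7, 4 → R7=104+4=108
SUB R4, 1 → R4=4-1=3
CMP R4, 0  (cmp 3,0)
JNZ loop: taken
SUB R6, 5 → R6=15-5=10
LOAD R6, [R7] → R6=M[108]=-5
XOR R1, R6 → R1=(-10)^(-5)=13
ADD R7, 4 → R7=108+4=112
SUB R4, 1 → R4=3-1=2
CMP R4, 0  (cmp 2,0)
JNZ loop: taken
SUB R6, 5 → R6=(-5)-5=-10
LOAD R6, [R7] → R6=M[112]=17
XOR R1, R6 → R1=13^17=28
ADD R7, 4 → R7=112+4=116
SUB R4, 1 → R4=2-1=1
CMP R4, 0  (cmp 1,0)
JNZ loop: taken
SUB R6, 5 → R6=17-5=12
LOAD R6, [R7] → R6=M[116]=20
XOR R1, R6 → R1=28^20=8
ADD R7, 4 → R7=116+4=120
SUB R4, 1 → R4=1-1=0
CMP R4, 0  (cmp 0,0)
JNZ loop: not taken
STORE R6, [112] → M[112]=20
halt.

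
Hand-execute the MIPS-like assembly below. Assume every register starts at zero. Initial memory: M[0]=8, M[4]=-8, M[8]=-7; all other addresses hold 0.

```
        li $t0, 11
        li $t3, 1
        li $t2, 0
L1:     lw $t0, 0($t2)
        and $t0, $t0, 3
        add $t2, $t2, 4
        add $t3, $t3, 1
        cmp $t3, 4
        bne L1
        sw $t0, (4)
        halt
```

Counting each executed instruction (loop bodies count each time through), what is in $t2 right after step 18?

12

after li $t0, 11: $t0=11
after li $t3, 1: $t3=1
after li $t2, 0: $t2=0
after lw $t0, 0($t2): $t0=M[0]=8
after and $t0, $t0, 3: $t0=8&3=0
after add $t2, $t2, 4: $t2=0+4=4
after add $t3, $t3, 1: $t3=1+1=2
cmp $t3, 4  (cmp 2,4)
bne L1: taken
after lw $t0, 0($t2): $t0=M[4]=-8
after and $t0, $t0, 3: $t0=(-8)&3=0
after add $t2, $t2, 4: $t2=4+4=8
after add $t3, $t3, 1: $t3=2+1=3
cmp $t3, 4  (cmp 3,4)
bne L1: taken
after lw $t0, 0($t2): $t0=M[8]=-7
after and $t0, $t0, 3: $t0=(-7)&3=1
after add $t2, $t2, 4: $t2=8+4=12
After step 18: $t2 = 12.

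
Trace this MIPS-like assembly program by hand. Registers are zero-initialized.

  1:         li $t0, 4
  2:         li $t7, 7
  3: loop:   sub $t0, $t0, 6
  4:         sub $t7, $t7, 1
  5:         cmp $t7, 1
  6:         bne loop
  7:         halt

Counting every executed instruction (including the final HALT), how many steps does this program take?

after li $t0, 4: $t0=4
after li $t7, 7: $t7=7
after sub $t0, $t0, 6: $t0=4-6=-2
after sub $t7, $t7, 1: $t7=7-1=6
cmp $t7, 1  (cmp 6,1)
bne loop: taken
after sub $t0, $t0, 6: $t0=(-2)-6=-8
after sub $t7, $t7, 1: $t7=6-1=5
cmp $t7, 1  (cmp 5,1)
bne loop: taken
after sub $t0, $t0, 6: $t0=(-8)-6=-14
after sub $t7, $t7, 1: $t7=5-1=4
cmp $t7, 1  (cmp 4,1)
bne loop: taken
after sub $t0, $t0, 6: $t0=(-14)-6=-20
after sub $t7, $t7, 1: $t7=4-1=3
cmp $t7, 1  (cmp 3,1)
bne loop: taken
after sub $t0, $t0, 6: $t0=(-20)-6=-26
after sub $t7, $t7, 1: $t7=3-1=2
cmp $t7, 1  (cmp 2,1)
bne loop: taken
after sub $t0, $t0, 6: $t0=(-26)-6=-32
after sub $t7, $t7, 1: $t7=2-1=1
cmp $t7, 1  (cmp 1,1)
bne loop: not taken
halt.
Total executed instructions: 27.

27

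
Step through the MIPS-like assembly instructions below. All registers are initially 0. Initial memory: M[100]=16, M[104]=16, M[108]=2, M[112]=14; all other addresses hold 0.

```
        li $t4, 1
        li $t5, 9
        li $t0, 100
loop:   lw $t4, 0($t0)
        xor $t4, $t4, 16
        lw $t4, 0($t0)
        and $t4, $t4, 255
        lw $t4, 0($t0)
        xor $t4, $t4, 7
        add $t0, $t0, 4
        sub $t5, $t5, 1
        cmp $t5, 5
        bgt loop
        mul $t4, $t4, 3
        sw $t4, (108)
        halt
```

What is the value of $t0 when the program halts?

after li $t4, 1: $t4=1
after li $t5, 9: $t5=9
after li $t0, 100: $t0=100
after lw $t4, 0($t0): $t4=M[100]=16
after xor $t4, $t4, 16: $t4=16^16=0
after lw $t4, 0($t0): $t4=M[100]=16
after and $t4, $t4, 255: $t4=16&255=16
after lw $t4, 0($t0): $t4=M[100]=16
after xor $t4, $t4, 7: $t4=16^7=23
after add $t0, $t0, 4: $t0=100+4=104
after sub $t5, $t5, 1: $t5=9-1=8
cmp $t5, 5  (cmp 8,5)
bgt loop: taken
after lw $t4, 0($t0): $t4=M[104]=16
after xor $t4, $t4, 16: $t4=16^16=0
after lw $t4, 0($t0): $t4=M[104]=16
after and $t4, $t4, 255: $t4=16&255=16
after lw $t4, 0($t0): $t4=M[104]=16
after xor $t4, $t4, 7: $t4=16^7=23
after add $t0, $t0, 4: $t0=104+4=108
after sub $t5, $t5, 1: $t5=8-1=7
cmp $t5, 5  (cmp 7,5)
bgt loop: taken
after lw $t4, 0($t0): $t4=M[108]=2
after xor $t4, $t4, 16: $t4=2^16=18
after lw $t4, 0($t0): $t4=M[108]=2
after and $t4, $t4, 255: $t4=2&255=2
after lw $t4, 0($t0): $t4=M[108]=2
after xor $t4, $t4, 7: $t4=2^7=5
after add $t0, $t0, 4: $t0=108+4=112
after sub $t5, $t5, 1: $t5=7-1=6
cmp $t5, 5  (cmp 6,5)
bgt loop: taken
after lw $t4, 0($t0): $t4=M[112]=14
after xor $t4, $t4, 16: $t4=14^16=30
after lw $t4, 0($t0): $t4=M[112]=14
after and $t4, $t4, 255: $t4=14&255=14
after lw $t4, 0($t0): $t4=M[112]=14
after xor $t4, $t4, 7: $t4=14^7=9
after add $t0, $t0, 4: $t0=112+4=116
after sub $t5, $t5, 1: $t5=6-1=5
cmp $t5, 5  (cmp 5,5)
bgt loop: not taken
after mul $t4, $t4, 3: $t4=9*3=27
sw $t4, (108) → M[108]=27
halt.

116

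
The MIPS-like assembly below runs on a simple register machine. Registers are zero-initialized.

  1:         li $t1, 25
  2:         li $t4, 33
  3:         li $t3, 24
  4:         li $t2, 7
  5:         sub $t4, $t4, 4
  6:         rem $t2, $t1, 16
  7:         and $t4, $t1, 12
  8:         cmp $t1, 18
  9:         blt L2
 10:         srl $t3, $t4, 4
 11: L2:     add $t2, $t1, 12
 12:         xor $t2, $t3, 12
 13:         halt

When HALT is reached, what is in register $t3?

$t1=25
$t4=33
$t3=24
$t2=7
$t4=33-4=29
$t2=25%16=9
$t4=25&12=8
cmp $t1, 18  (cmp 25,18)
blt L2: not taken
$t3=8>>4=0
$t2=25+12=37
$t2=0^12=12
halt.

0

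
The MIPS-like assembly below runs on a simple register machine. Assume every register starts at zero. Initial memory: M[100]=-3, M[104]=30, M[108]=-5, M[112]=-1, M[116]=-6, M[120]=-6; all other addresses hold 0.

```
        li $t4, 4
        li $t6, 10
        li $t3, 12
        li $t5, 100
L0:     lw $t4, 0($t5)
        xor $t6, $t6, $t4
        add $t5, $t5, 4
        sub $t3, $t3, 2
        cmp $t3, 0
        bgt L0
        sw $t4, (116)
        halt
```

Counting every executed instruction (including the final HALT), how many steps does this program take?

$t4=4
$t6=10
$t3=12
$t5=100
$t4=M[100]=-3
$t6=10^(-3)=-9
$t5=100+4=104
$t3=12-2=10
cmp $t3, 0  (cmp 10,0)
bgt L0: taken
$t4=M[104]=30
$t6=(-9)^30=-23
$t5=104+4=108
$t3=10-2=8
cmp $t3, 0  (cmp 8,0)
bgt L0: taken
$t4=M[108]=-5
$t6=(-23)^(-5)=18
$t5=108+4=112
$t3=8-2=6
cmp $t3, 0  (cmp 6,0)
bgt L0: taken
$t4=M[112]=-1
$t6=18^(-1)=-19
$t5=112+4=116
$t3=6-2=4
cmp $t3, 0  (cmp 4,0)
bgt L0: taken
$t4=M[116]=-6
$t6=(-19)^(-6)=23
$t5=116+4=120
$t3=4-2=2
cmp $t3, 0  (cmp 2,0)
bgt L0: taken
$t4=M[120]=-6
$t6=23^(-6)=-19
$t5=120+4=124
$t3=2-2=0
cmp $t3, 0  (cmp 0,0)
bgt L0: not taken
sw $t4, (116) → M[116]=-6
halt.
Total executed instructions: 42.

42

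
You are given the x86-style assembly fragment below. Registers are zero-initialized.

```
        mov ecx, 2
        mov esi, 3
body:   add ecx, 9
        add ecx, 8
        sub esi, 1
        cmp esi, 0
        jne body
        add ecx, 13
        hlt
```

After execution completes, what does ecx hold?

66

ecx=2
esi=3
ecx=2+9=11
ecx=11+8=19
esi=3-1=2
cmp esi, 0  (cmp 2,0)
jne body: taken
ecx=19+9=28
ecx=28+8=36
esi=2-1=1
cmp esi, 0  (cmp 1,0)
jne body: taken
ecx=36+9=45
ecx=45+8=53
esi=1-1=0
cmp esi, 0  (cmp 0,0)
jne body: not taken
ecx=53+13=66
halt.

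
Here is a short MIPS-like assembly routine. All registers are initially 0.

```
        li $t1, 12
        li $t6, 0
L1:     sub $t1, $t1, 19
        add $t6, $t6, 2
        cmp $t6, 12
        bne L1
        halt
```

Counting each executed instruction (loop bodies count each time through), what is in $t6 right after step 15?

$t1=12
$t6=0
$t1=12-19=-7
$t6=0+2=2
cmp $t6, 12  (cmp 2,12)
bne L1: taken
$t1=(-7)-19=-26
$t6=2+2=4
cmp $t6, 12  (cmp 4,12)
bne L1: taken
$t1=(-26)-19=-45
$t6=4+2=6
cmp $t6, 12  (cmp 6,12)
bne L1: taken
$t1=(-45)-19=-64
After step 15: $t6 = 6.

6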